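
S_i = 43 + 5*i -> [43, 48, 53, 58, 63]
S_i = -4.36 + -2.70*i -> [-4.36, -7.06, -9.76, -12.46, -15.16]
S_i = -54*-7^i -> [-54, 378, -2646, 18522, -129654]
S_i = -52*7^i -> [-52, -364, -2548, -17836, -124852]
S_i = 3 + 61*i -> [3, 64, 125, 186, 247]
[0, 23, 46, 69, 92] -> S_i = 0 + 23*i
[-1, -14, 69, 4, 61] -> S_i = Random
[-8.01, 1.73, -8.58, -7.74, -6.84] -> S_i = Random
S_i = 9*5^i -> [9, 45, 225, 1125, 5625]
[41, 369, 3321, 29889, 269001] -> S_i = 41*9^i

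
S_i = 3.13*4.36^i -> [3.13, 13.65, 59.5, 259.42, 1131.07]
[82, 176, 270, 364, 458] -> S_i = 82 + 94*i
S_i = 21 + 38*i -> [21, 59, 97, 135, 173]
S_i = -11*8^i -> [-11, -88, -704, -5632, -45056]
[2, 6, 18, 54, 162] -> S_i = 2*3^i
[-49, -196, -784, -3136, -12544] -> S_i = -49*4^i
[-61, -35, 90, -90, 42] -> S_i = Random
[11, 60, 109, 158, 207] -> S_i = 11 + 49*i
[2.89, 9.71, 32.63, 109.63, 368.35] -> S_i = 2.89*3.36^i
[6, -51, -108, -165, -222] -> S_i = 6 + -57*i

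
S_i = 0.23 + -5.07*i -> [0.23, -4.84, -9.91, -14.98, -20.05]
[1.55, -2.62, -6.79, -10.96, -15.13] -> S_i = 1.55 + -4.17*i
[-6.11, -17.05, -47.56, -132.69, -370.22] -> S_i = -6.11*2.79^i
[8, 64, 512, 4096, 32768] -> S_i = 8*8^i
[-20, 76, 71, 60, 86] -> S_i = Random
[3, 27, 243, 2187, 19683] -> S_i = 3*9^i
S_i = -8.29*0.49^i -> [-8.29, -4.06, -1.99, -0.98, -0.48]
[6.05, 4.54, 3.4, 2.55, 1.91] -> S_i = 6.05*0.75^i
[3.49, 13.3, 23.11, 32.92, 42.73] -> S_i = 3.49 + 9.81*i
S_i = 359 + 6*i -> [359, 365, 371, 377, 383]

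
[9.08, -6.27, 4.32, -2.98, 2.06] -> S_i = 9.08*(-0.69)^i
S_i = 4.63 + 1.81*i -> [4.63, 6.44, 8.25, 10.06, 11.87]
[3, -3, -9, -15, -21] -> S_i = 3 + -6*i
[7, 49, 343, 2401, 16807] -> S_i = 7*7^i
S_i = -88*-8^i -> [-88, 704, -5632, 45056, -360448]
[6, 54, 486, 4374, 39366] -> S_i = 6*9^i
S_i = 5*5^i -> [5, 25, 125, 625, 3125]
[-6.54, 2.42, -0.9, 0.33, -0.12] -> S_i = -6.54*(-0.37)^i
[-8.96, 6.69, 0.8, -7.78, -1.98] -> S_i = Random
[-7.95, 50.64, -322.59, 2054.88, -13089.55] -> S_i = -7.95*(-6.37)^i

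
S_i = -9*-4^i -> [-9, 36, -144, 576, -2304]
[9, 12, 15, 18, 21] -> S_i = 9 + 3*i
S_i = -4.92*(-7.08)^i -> [-4.92, 34.83, -246.62, 1746.08, -12362.27]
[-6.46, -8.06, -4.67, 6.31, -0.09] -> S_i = Random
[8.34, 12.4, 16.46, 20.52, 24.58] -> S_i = 8.34 + 4.06*i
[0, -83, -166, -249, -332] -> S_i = 0 + -83*i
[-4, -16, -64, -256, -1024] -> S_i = -4*4^i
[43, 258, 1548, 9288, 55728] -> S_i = 43*6^i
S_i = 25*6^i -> [25, 150, 900, 5400, 32400]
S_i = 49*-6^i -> [49, -294, 1764, -10584, 63504]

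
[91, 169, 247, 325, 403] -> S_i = 91 + 78*i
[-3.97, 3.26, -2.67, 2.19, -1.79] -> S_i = -3.97*(-0.82)^i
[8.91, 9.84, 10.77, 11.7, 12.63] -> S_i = 8.91 + 0.93*i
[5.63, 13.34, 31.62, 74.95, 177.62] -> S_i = 5.63*2.37^i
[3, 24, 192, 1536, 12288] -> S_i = 3*8^i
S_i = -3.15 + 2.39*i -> [-3.15, -0.76, 1.63, 4.02, 6.41]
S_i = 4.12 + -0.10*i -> [4.12, 4.02, 3.92, 3.82, 3.72]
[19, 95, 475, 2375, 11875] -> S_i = 19*5^i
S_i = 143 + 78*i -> [143, 221, 299, 377, 455]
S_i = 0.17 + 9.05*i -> [0.17, 9.22, 18.27, 27.32, 36.37]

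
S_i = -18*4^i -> [-18, -72, -288, -1152, -4608]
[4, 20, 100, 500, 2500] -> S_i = 4*5^i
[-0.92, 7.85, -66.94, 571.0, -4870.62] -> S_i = -0.92*(-8.53)^i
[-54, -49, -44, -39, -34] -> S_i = -54 + 5*i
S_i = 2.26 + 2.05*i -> [2.26, 4.31, 6.36, 8.41, 10.46]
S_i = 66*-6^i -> [66, -396, 2376, -14256, 85536]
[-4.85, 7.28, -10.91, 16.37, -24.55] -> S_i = -4.85*(-1.50)^i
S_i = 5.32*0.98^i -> [5.32, 5.21, 5.11, 5.01, 4.91]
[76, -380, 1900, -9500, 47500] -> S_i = 76*-5^i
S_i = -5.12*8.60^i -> [-5.12, -44.03, -378.68, -3256.61, -28006.82]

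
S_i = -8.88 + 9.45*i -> [-8.88, 0.57, 10.02, 19.47, 28.92]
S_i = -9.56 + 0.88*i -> [-9.56, -8.68, -7.8, -6.92, -6.04]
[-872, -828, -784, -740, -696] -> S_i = -872 + 44*i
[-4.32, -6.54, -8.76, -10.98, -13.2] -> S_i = -4.32 + -2.22*i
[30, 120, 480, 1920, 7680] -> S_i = 30*4^i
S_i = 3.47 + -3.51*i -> [3.47, -0.04, -3.55, -7.06, -10.57]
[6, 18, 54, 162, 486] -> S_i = 6*3^i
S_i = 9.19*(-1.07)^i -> [9.19, -9.83, 10.52, -11.26, 12.05]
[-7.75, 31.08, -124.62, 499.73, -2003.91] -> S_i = -7.75*(-4.01)^i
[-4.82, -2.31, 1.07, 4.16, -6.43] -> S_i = Random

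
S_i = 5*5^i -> [5, 25, 125, 625, 3125]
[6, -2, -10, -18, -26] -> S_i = 6 + -8*i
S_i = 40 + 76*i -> [40, 116, 192, 268, 344]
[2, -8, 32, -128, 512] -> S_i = 2*-4^i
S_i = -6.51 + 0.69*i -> [-6.51, -5.82, -5.13, -4.44, -3.75]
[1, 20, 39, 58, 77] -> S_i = 1 + 19*i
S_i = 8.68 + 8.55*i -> [8.68, 17.23, 25.78, 34.33, 42.88]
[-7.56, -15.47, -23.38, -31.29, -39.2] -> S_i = -7.56 + -7.91*i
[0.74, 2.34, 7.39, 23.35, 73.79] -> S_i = 0.74*3.16^i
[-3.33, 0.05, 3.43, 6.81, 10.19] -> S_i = -3.33 + 3.38*i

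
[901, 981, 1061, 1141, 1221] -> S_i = 901 + 80*i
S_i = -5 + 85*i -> [-5, 80, 165, 250, 335]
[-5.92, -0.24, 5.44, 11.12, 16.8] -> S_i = -5.92 + 5.68*i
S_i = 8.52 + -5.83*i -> [8.52, 2.69, -3.14, -8.97, -14.8]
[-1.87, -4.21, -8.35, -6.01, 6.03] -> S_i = Random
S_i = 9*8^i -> [9, 72, 576, 4608, 36864]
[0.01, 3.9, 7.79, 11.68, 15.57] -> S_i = 0.01 + 3.89*i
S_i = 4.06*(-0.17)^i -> [4.06, -0.69, 0.12, -0.02, 0.0]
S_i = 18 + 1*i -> [18, 19, 20, 21, 22]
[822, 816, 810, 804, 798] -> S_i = 822 + -6*i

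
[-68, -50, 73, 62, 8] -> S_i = Random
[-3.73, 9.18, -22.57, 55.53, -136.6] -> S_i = -3.73*(-2.46)^i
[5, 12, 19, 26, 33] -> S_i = 5 + 7*i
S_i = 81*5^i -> [81, 405, 2025, 10125, 50625]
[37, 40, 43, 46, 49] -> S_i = 37 + 3*i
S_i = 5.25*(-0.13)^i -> [5.25, -0.68, 0.09, -0.01, 0.0]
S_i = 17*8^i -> [17, 136, 1088, 8704, 69632]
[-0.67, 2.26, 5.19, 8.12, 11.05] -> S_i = -0.67 + 2.93*i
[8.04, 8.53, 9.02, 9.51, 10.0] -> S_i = 8.04 + 0.49*i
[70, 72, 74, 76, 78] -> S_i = 70 + 2*i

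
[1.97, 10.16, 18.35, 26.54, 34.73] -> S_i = 1.97 + 8.19*i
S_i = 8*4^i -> [8, 32, 128, 512, 2048]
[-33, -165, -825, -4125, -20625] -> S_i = -33*5^i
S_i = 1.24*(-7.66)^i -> [1.24, -9.5, 72.76, -557.32, 4269.1]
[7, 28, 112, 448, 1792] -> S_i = 7*4^i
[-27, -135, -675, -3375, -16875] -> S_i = -27*5^i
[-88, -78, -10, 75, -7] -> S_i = Random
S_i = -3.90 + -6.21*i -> [-3.9, -10.11, -16.32, -22.53, -28.74]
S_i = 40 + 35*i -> [40, 75, 110, 145, 180]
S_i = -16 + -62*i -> [-16, -78, -140, -202, -264]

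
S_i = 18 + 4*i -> [18, 22, 26, 30, 34]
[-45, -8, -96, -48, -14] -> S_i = Random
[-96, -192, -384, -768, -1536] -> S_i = -96*2^i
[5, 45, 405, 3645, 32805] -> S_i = 5*9^i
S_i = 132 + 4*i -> [132, 136, 140, 144, 148]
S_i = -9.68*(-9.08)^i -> [-9.68, 87.89, -798.08, 7246.58, -65798.92]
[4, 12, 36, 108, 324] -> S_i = 4*3^i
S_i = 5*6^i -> [5, 30, 180, 1080, 6480]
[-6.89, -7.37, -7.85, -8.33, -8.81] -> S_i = -6.89 + -0.48*i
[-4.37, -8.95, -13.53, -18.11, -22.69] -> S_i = -4.37 + -4.58*i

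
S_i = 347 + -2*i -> [347, 345, 343, 341, 339]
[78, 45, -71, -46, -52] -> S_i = Random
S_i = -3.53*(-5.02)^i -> [-3.53, 17.72, -88.96, 446.57, -2241.76]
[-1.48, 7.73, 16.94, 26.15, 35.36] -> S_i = -1.48 + 9.21*i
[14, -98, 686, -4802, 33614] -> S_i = 14*-7^i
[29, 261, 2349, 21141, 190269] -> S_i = 29*9^i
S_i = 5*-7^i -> [5, -35, 245, -1715, 12005]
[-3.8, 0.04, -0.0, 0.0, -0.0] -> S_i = -3.80*(-0.01)^i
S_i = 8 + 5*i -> [8, 13, 18, 23, 28]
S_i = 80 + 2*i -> [80, 82, 84, 86, 88]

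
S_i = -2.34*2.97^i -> [-2.34, -6.95, -20.64, -61.3, -182.07]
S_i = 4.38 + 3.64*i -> [4.38, 8.02, 11.66, 15.3, 18.94]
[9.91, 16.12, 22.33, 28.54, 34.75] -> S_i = 9.91 + 6.21*i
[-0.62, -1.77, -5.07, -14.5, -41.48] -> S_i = -0.62*2.86^i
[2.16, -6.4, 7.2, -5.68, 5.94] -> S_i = Random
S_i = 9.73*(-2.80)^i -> [9.73, -27.24, 76.28, -213.59, 598.06]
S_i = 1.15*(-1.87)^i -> [1.15, -2.15, 4.02, -7.52, 14.06]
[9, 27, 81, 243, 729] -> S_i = 9*3^i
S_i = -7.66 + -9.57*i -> [-7.66, -17.23, -26.8, -36.37, -45.94]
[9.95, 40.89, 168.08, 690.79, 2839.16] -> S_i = 9.95*4.11^i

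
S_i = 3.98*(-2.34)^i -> [3.98, -9.31, 21.79, -51.0, 119.33]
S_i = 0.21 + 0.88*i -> [0.21, 1.09, 1.97, 2.85, 3.73]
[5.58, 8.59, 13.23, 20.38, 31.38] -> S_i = 5.58*1.54^i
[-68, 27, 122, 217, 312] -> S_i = -68 + 95*i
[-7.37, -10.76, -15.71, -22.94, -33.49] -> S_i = -7.37*1.46^i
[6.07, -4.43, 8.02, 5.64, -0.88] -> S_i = Random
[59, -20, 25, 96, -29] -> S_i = Random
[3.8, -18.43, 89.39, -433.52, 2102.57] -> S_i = 3.80*(-4.85)^i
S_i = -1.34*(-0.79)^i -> [-1.34, 1.06, -0.84, 0.66, -0.52]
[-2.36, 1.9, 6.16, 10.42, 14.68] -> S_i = -2.36 + 4.26*i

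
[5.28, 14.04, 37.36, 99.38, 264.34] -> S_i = 5.28*2.66^i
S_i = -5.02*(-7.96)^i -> [-5.02, 39.96, -318.08, 2531.88, -20153.76]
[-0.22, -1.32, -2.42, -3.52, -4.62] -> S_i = -0.22 + -1.10*i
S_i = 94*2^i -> [94, 188, 376, 752, 1504]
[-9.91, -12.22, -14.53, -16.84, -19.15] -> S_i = -9.91 + -2.31*i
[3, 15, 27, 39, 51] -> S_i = 3 + 12*i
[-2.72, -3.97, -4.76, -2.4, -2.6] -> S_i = Random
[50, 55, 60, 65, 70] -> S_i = 50 + 5*i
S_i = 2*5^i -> [2, 10, 50, 250, 1250]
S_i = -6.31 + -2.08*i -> [-6.31, -8.39, -10.47, -12.55, -14.63]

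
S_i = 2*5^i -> [2, 10, 50, 250, 1250]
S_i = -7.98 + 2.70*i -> [-7.98, -5.28, -2.58, 0.12, 2.82]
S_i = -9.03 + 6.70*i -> [-9.03, -2.33, 4.37, 11.07, 17.77]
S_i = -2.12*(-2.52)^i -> [-2.12, 5.34, -13.46, 33.93, -85.49]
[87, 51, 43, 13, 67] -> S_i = Random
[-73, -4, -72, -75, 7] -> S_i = Random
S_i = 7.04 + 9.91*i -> [7.04, 16.95, 26.86, 36.77, 46.68]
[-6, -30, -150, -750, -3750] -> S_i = -6*5^i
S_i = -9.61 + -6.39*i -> [-9.61, -16.0, -22.39, -28.78, -35.17]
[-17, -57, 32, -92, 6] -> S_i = Random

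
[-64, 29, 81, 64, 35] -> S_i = Random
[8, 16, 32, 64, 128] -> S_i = 8*2^i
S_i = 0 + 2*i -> [0, 2, 4, 6, 8]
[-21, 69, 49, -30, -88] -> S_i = Random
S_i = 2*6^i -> [2, 12, 72, 432, 2592]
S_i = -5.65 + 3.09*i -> [-5.65, -2.56, 0.53, 3.62, 6.71]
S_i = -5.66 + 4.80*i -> [-5.66, -0.86, 3.94, 8.74, 13.54]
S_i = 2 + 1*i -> [2, 3, 4, 5, 6]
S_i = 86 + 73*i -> [86, 159, 232, 305, 378]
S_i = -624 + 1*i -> [-624, -623, -622, -621, -620]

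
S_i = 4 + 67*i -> [4, 71, 138, 205, 272]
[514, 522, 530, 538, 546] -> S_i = 514 + 8*i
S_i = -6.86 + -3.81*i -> [-6.86, -10.67, -14.48, -18.29, -22.1]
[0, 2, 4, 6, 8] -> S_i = 0 + 2*i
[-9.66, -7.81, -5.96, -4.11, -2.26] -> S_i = -9.66 + 1.85*i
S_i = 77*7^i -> [77, 539, 3773, 26411, 184877]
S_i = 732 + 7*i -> [732, 739, 746, 753, 760]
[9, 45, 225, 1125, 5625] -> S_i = 9*5^i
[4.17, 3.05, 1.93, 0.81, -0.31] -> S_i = 4.17 + -1.12*i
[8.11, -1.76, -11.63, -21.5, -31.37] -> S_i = 8.11 + -9.87*i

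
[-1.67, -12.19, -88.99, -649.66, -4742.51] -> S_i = -1.67*7.30^i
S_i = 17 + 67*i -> [17, 84, 151, 218, 285]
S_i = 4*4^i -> [4, 16, 64, 256, 1024]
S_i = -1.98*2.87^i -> [-1.98, -5.68, -16.31, -46.81, -134.34]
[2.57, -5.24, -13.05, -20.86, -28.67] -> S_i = 2.57 + -7.81*i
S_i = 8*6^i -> [8, 48, 288, 1728, 10368]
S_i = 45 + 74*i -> [45, 119, 193, 267, 341]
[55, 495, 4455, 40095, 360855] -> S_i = 55*9^i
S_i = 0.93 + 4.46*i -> [0.93, 5.39, 9.85, 14.31, 18.77]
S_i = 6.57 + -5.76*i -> [6.57, 0.81, -4.95, -10.71, -16.47]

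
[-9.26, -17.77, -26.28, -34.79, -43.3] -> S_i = -9.26 + -8.51*i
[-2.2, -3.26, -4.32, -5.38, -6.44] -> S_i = -2.20 + -1.06*i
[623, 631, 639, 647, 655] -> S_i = 623 + 8*i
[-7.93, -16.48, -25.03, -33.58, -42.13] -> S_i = -7.93 + -8.55*i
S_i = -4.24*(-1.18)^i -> [-4.24, 5.0, -5.9, 6.97, -8.22]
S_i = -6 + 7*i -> [-6, 1, 8, 15, 22]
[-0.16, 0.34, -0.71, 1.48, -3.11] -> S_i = -0.16*(-2.10)^i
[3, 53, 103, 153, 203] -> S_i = 3 + 50*i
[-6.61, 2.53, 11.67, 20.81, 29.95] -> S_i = -6.61 + 9.14*i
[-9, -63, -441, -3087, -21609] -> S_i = -9*7^i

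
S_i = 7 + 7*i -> [7, 14, 21, 28, 35]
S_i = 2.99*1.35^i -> [2.99, 4.04, 5.45, 7.36, 9.93]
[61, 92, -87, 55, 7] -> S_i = Random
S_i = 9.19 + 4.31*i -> [9.19, 13.5, 17.81, 22.12, 26.43]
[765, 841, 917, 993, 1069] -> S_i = 765 + 76*i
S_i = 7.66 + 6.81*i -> [7.66, 14.47, 21.28, 28.09, 34.9]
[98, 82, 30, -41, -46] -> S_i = Random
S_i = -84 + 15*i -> [-84, -69, -54, -39, -24]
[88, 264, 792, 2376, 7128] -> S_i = 88*3^i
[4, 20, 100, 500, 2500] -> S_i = 4*5^i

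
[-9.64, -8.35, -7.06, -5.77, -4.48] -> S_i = -9.64 + 1.29*i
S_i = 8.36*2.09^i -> [8.36, 17.47, 36.52, 76.32, 159.51]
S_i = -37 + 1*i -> [-37, -36, -35, -34, -33]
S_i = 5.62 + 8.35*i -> [5.62, 13.97, 22.32, 30.67, 39.02]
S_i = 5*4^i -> [5, 20, 80, 320, 1280]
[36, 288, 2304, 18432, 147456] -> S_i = 36*8^i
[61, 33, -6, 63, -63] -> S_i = Random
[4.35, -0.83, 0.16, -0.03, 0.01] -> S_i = 4.35*(-0.19)^i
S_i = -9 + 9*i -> [-9, 0, 9, 18, 27]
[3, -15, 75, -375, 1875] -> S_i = 3*-5^i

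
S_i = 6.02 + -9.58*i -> [6.02, -3.56, -13.14, -22.72, -32.3]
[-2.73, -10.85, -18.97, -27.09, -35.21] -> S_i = -2.73 + -8.12*i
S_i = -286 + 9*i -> [-286, -277, -268, -259, -250]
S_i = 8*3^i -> [8, 24, 72, 216, 648]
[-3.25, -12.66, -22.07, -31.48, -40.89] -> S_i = -3.25 + -9.41*i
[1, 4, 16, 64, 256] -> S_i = 1*4^i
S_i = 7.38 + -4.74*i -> [7.38, 2.64, -2.1, -6.84, -11.58]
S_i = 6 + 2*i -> [6, 8, 10, 12, 14]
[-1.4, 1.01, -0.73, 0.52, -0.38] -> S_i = -1.40*(-0.72)^i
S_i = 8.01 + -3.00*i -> [8.01, 5.01, 2.01, -0.99, -3.99]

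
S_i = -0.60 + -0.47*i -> [-0.6, -1.07, -1.54, -2.01, -2.48]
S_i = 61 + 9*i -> [61, 70, 79, 88, 97]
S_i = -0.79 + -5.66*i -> [-0.79, -6.45, -12.11, -17.77, -23.43]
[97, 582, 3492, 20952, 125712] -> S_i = 97*6^i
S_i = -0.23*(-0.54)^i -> [-0.23, 0.12, -0.07, 0.04, -0.02]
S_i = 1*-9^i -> [1, -9, 81, -729, 6561]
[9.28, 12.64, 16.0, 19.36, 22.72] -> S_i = 9.28 + 3.36*i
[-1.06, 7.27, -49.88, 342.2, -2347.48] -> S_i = -1.06*(-6.86)^i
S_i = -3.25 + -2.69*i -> [-3.25, -5.94, -8.63, -11.32, -14.01]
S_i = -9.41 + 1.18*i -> [-9.41, -8.23, -7.05, -5.87, -4.69]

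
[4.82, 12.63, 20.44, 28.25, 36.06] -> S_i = 4.82 + 7.81*i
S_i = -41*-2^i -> [-41, 82, -164, 328, -656]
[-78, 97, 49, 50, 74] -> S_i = Random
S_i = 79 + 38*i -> [79, 117, 155, 193, 231]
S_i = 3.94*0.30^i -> [3.94, 1.18, 0.35, 0.11, 0.03]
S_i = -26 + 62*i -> [-26, 36, 98, 160, 222]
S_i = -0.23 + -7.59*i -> [-0.23, -7.82, -15.41, -23.0, -30.59]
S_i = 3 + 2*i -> [3, 5, 7, 9, 11]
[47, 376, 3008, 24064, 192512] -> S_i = 47*8^i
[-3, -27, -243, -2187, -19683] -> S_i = -3*9^i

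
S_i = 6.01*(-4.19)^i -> [6.01, -25.18, 105.51, -442.1, 1852.38]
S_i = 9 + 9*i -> [9, 18, 27, 36, 45]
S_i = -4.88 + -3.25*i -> [-4.88, -8.13, -11.38, -14.63, -17.88]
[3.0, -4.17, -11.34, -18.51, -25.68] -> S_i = 3.00 + -7.17*i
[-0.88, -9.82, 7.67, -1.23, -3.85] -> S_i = Random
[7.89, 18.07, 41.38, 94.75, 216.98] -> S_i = 7.89*2.29^i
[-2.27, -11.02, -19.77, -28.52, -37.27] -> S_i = -2.27 + -8.75*i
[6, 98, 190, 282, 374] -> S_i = 6 + 92*i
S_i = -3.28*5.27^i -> [-3.28, -17.29, -91.1, -480.07, -2529.98]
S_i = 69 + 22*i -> [69, 91, 113, 135, 157]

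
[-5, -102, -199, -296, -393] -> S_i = -5 + -97*i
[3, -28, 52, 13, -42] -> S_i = Random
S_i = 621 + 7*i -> [621, 628, 635, 642, 649]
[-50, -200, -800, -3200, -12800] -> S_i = -50*4^i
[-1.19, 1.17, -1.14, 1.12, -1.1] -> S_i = -1.19*(-0.98)^i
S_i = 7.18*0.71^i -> [7.18, 5.1, 3.62, 2.57, 1.82]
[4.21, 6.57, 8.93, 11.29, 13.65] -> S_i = 4.21 + 2.36*i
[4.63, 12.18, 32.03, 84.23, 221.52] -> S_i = 4.63*2.63^i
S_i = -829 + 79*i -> [-829, -750, -671, -592, -513]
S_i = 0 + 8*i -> [0, 8, 16, 24, 32]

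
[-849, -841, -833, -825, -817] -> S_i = -849 + 8*i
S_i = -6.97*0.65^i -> [-6.97, -4.53, -2.94, -1.91, -1.24]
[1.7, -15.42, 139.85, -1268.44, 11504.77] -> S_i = 1.70*(-9.07)^i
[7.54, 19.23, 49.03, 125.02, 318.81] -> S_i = 7.54*2.55^i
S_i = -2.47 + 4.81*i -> [-2.47, 2.34, 7.15, 11.96, 16.77]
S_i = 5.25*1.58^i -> [5.25, 8.3, 13.11, 20.71, 32.72]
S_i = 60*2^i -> [60, 120, 240, 480, 960]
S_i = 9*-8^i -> [9, -72, 576, -4608, 36864]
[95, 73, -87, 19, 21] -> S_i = Random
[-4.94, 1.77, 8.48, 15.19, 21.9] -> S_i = -4.94 + 6.71*i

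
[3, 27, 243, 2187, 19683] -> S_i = 3*9^i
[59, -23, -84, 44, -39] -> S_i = Random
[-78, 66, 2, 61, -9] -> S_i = Random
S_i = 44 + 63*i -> [44, 107, 170, 233, 296]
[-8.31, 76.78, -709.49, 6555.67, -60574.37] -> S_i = -8.31*(-9.24)^i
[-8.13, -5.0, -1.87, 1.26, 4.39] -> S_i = -8.13 + 3.13*i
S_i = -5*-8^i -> [-5, 40, -320, 2560, -20480]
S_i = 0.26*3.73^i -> [0.26, 0.97, 3.62, 13.49, 50.33]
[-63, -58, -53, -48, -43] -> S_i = -63 + 5*i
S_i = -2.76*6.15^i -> [-2.76, -16.97, -104.39, -642.0, -3948.29]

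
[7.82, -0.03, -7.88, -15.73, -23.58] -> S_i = 7.82 + -7.85*i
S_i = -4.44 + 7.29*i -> [-4.44, 2.85, 10.14, 17.43, 24.72]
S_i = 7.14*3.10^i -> [7.14, 22.13, 68.62, 212.71, 659.39]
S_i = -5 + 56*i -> [-5, 51, 107, 163, 219]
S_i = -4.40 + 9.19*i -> [-4.4, 4.79, 13.98, 23.17, 32.36]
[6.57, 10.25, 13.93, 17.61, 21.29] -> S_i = 6.57 + 3.68*i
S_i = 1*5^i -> [1, 5, 25, 125, 625]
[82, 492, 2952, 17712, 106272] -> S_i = 82*6^i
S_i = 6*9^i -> [6, 54, 486, 4374, 39366]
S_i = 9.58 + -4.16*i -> [9.58, 5.42, 1.26, -2.9, -7.06]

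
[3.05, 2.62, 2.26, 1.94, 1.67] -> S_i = 3.05*0.86^i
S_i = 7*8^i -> [7, 56, 448, 3584, 28672]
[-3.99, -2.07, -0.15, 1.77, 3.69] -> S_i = -3.99 + 1.92*i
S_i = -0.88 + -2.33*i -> [-0.88, -3.21, -5.54, -7.87, -10.2]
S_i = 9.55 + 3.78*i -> [9.55, 13.33, 17.11, 20.89, 24.67]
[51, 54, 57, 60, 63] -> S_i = 51 + 3*i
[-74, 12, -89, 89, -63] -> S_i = Random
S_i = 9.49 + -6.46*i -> [9.49, 3.03, -3.43, -9.89, -16.35]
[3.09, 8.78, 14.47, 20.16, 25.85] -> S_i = 3.09 + 5.69*i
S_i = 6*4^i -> [6, 24, 96, 384, 1536]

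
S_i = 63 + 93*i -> [63, 156, 249, 342, 435]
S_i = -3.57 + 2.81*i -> [-3.57, -0.76, 2.05, 4.86, 7.67]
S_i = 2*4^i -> [2, 8, 32, 128, 512]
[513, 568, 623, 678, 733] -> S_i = 513 + 55*i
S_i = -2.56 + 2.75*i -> [-2.56, 0.19, 2.94, 5.69, 8.44]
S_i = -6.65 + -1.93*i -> [-6.65, -8.58, -10.51, -12.44, -14.37]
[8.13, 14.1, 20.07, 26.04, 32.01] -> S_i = 8.13 + 5.97*i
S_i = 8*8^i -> [8, 64, 512, 4096, 32768]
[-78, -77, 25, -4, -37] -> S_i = Random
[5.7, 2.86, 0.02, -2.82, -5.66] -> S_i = 5.70 + -2.84*i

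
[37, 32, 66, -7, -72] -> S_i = Random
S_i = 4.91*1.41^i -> [4.91, 6.92, 9.76, 13.76, 19.41]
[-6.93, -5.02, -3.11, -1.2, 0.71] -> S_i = -6.93 + 1.91*i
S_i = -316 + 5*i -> [-316, -311, -306, -301, -296]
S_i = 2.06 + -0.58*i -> [2.06, 1.48, 0.9, 0.32, -0.26]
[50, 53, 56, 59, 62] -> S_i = 50 + 3*i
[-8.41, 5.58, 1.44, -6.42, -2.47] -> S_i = Random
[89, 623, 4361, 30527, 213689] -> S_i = 89*7^i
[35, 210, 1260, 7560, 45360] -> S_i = 35*6^i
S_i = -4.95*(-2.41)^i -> [-4.95, 11.93, -28.75, 69.29, -166.98]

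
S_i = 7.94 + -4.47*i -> [7.94, 3.47, -1.0, -5.47, -9.94]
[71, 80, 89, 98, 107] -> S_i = 71 + 9*i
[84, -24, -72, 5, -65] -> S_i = Random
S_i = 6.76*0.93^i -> [6.76, 6.29, 5.85, 5.44, 5.06]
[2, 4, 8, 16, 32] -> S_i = 2*2^i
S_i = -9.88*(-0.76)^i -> [-9.88, 7.51, -5.71, 4.34, -3.3]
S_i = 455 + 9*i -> [455, 464, 473, 482, 491]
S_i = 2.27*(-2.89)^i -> [2.27, -6.56, 18.96, -54.79, 158.35]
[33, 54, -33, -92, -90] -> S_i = Random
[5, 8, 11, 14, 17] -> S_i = 5 + 3*i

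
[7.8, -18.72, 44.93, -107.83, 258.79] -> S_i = 7.80*(-2.40)^i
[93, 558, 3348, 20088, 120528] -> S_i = 93*6^i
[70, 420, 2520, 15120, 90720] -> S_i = 70*6^i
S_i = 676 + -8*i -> [676, 668, 660, 652, 644]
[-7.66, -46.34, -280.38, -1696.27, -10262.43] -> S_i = -7.66*6.05^i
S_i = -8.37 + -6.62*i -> [-8.37, -14.99, -21.61, -28.23, -34.85]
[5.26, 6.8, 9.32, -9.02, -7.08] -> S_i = Random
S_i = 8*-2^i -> [8, -16, 32, -64, 128]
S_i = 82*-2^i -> [82, -164, 328, -656, 1312]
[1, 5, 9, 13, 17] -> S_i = 1 + 4*i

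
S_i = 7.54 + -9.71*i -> [7.54, -2.17, -11.88, -21.59, -31.3]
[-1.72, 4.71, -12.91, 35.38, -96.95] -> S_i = -1.72*(-2.74)^i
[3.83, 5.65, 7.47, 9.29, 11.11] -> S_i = 3.83 + 1.82*i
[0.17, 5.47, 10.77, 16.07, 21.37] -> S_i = 0.17 + 5.30*i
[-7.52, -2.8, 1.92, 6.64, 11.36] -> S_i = -7.52 + 4.72*i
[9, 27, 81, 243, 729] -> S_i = 9*3^i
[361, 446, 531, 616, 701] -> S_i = 361 + 85*i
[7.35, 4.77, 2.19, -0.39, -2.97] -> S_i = 7.35 + -2.58*i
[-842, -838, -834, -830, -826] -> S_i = -842 + 4*i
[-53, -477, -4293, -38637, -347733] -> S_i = -53*9^i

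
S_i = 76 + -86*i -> [76, -10, -96, -182, -268]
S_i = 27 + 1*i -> [27, 28, 29, 30, 31]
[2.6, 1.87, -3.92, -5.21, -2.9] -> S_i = Random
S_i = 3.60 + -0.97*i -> [3.6, 2.63, 1.66, 0.69, -0.28]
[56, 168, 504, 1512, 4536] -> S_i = 56*3^i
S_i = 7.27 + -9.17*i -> [7.27, -1.9, -11.07, -20.24, -29.41]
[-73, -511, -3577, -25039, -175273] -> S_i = -73*7^i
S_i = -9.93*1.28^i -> [-9.93, -12.71, -16.27, -20.82, -26.66]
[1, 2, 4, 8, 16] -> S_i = 1*2^i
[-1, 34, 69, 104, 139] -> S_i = -1 + 35*i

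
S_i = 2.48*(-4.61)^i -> [2.48, -11.43, 52.71, -242.97, 1120.1]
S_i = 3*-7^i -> [3, -21, 147, -1029, 7203]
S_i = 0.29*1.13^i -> [0.29, 0.33, 0.37, 0.42, 0.47]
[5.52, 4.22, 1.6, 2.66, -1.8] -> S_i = Random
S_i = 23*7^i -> [23, 161, 1127, 7889, 55223]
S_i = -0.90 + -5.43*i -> [-0.9, -6.33, -11.76, -17.19, -22.62]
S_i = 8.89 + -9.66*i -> [8.89, -0.77, -10.43, -20.09, -29.75]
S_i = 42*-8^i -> [42, -336, 2688, -21504, 172032]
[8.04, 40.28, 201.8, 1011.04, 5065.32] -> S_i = 8.04*5.01^i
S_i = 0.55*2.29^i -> [0.55, 1.26, 2.88, 6.6, 15.13]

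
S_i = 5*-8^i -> [5, -40, 320, -2560, 20480]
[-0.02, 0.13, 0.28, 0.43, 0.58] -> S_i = -0.02 + 0.15*i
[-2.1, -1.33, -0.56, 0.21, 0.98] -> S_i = -2.10 + 0.77*i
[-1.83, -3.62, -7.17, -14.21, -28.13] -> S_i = -1.83*1.98^i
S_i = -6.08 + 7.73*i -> [-6.08, 1.65, 9.38, 17.11, 24.84]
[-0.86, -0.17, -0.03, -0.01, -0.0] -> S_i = -0.86*0.20^i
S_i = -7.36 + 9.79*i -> [-7.36, 2.43, 12.22, 22.01, 31.8]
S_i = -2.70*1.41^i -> [-2.7, -3.81, -5.37, -7.57, -10.67]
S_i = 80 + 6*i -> [80, 86, 92, 98, 104]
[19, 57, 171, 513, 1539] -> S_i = 19*3^i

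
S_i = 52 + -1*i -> [52, 51, 50, 49, 48]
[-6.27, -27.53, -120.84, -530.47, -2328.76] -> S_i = -6.27*4.39^i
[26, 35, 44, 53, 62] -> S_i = 26 + 9*i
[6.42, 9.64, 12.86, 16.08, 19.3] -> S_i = 6.42 + 3.22*i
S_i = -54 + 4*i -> [-54, -50, -46, -42, -38]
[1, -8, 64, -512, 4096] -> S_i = 1*-8^i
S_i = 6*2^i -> [6, 12, 24, 48, 96]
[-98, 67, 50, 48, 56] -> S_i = Random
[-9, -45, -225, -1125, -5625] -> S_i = -9*5^i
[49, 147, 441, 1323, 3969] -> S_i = 49*3^i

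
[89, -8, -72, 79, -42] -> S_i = Random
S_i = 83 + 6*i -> [83, 89, 95, 101, 107]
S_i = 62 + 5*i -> [62, 67, 72, 77, 82]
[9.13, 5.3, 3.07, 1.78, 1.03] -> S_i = 9.13*0.58^i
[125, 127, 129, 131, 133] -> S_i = 125 + 2*i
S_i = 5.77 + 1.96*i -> [5.77, 7.73, 9.69, 11.65, 13.61]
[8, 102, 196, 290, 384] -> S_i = 8 + 94*i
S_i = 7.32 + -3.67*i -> [7.32, 3.65, -0.02, -3.69, -7.36]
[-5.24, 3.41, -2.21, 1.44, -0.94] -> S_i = -5.24*(-0.65)^i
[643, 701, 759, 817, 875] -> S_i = 643 + 58*i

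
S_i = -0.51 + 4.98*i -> [-0.51, 4.47, 9.45, 14.43, 19.41]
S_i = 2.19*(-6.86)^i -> [2.19, -15.02, 103.06, -707.0, 4849.99]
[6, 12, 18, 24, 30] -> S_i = 6 + 6*i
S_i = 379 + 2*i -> [379, 381, 383, 385, 387]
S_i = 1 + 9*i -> [1, 10, 19, 28, 37]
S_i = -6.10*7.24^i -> [-6.1, -44.16, -319.75, -2314.97, -16760.39]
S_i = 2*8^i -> [2, 16, 128, 1024, 8192]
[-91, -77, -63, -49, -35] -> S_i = -91 + 14*i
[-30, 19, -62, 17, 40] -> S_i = Random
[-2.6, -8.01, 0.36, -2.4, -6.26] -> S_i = Random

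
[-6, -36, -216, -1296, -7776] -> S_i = -6*6^i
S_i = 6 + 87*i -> [6, 93, 180, 267, 354]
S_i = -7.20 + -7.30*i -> [-7.2, -14.5, -21.8, -29.1, -36.4]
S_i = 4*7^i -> [4, 28, 196, 1372, 9604]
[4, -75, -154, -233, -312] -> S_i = 4 + -79*i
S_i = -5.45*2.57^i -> [-5.45, -14.01, -36.0, -92.51, -237.75]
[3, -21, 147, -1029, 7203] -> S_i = 3*-7^i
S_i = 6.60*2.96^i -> [6.6, 19.54, 57.83, 171.17, 506.65]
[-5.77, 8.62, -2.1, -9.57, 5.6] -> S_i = Random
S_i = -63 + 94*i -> [-63, 31, 125, 219, 313]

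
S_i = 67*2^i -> [67, 134, 268, 536, 1072]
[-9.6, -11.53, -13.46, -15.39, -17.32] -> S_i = -9.60 + -1.93*i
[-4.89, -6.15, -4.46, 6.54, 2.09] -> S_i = Random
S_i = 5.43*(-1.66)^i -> [5.43, -9.01, 14.96, -24.84, 41.23]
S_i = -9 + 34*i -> [-9, 25, 59, 93, 127]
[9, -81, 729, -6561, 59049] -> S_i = 9*-9^i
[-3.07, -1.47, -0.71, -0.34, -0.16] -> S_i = -3.07*0.48^i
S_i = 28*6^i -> [28, 168, 1008, 6048, 36288]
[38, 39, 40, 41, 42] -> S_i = 38 + 1*i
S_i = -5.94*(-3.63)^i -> [-5.94, 21.56, -78.27, 284.12, -1031.37]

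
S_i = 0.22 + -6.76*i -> [0.22, -6.54, -13.3, -20.06, -26.82]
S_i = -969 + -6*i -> [-969, -975, -981, -987, -993]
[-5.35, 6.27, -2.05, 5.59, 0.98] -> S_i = Random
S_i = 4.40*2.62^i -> [4.4, 11.53, 30.2, 79.13, 207.33]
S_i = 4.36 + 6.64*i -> [4.36, 11.0, 17.64, 24.28, 30.92]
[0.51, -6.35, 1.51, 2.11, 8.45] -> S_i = Random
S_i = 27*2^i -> [27, 54, 108, 216, 432]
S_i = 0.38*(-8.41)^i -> [0.38, -3.2, 26.88, -226.03, 1900.94]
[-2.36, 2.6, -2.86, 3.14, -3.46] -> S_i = -2.36*(-1.10)^i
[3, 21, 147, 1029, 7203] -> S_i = 3*7^i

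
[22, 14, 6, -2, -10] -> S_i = 22 + -8*i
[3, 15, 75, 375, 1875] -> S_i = 3*5^i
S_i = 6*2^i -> [6, 12, 24, 48, 96]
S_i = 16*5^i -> [16, 80, 400, 2000, 10000]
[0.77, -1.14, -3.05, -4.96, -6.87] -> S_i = 0.77 + -1.91*i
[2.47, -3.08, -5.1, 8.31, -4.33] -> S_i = Random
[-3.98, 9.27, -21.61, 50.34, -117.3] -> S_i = -3.98*(-2.33)^i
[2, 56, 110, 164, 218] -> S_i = 2 + 54*i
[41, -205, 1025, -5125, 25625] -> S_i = 41*-5^i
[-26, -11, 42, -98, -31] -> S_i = Random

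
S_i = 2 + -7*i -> [2, -5, -12, -19, -26]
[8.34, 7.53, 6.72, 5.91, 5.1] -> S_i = 8.34 + -0.81*i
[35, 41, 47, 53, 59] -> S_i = 35 + 6*i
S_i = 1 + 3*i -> [1, 4, 7, 10, 13]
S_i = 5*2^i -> [5, 10, 20, 40, 80]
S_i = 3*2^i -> [3, 6, 12, 24, 48]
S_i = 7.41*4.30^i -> [7.41, 31.86, 137.01, 589.15, 2533.33]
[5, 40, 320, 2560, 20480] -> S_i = 5*8^i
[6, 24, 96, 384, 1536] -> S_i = 6*4^i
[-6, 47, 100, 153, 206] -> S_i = -6 + 53*i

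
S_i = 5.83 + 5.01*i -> [5.83, 10.84, 15.85, 20.86, 25.87]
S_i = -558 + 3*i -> [-558, -555, -552, -549, -546]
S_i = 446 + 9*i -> [446, 455, 464, 473, 482]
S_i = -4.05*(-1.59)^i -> [-4.05, 6.44, -10.24, 16.28, -25.88]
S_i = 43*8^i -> [43, 344, 2752, 22016, 176128]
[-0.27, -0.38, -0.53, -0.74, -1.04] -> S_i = -0.27*1.40^i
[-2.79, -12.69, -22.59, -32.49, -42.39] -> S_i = -2.79 + -9.90*i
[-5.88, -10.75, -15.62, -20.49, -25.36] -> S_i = -5.88 + -4.87*i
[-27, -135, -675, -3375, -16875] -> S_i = -27*5^i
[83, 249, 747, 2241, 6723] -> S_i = 83*3^i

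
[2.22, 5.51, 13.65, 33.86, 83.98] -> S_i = 2.22*2.48^i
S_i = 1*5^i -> [1, 5, 25, 125, 625]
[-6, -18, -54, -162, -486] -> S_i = -6*3^i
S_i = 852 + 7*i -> [852, 859, 866, 873, 880]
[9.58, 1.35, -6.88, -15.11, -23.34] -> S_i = 9.58 + -8.23*i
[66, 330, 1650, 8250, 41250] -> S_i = 66*5^i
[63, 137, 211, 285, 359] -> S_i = 63 + 74*i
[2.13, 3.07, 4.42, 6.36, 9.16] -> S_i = 2.13*1.44^i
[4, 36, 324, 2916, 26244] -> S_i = 4*9^i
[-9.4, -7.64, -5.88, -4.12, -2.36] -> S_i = -9.40 + 1.76*i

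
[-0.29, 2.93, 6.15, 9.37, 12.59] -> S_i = -0.29 + 3.22*i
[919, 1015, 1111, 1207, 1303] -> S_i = 919 + 96*i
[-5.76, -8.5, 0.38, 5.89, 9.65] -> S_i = Random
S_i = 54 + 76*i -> [54, 130, 206, 282, 358]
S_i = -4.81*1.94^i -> [-4.81, -9.33, -18.1, -35.12, -68.13]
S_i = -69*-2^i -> [-69, 138, -276, 552, -1104]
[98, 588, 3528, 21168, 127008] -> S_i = 98*6^i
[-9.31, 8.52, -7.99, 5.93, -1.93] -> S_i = Random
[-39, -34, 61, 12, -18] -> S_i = Random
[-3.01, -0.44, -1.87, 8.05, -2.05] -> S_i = Random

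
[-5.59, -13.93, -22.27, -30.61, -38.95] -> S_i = -5.59 + -8.34*i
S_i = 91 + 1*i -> [91, 92, 93, 94, 95]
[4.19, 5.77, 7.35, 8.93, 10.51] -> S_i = 4.19 + 1.58*i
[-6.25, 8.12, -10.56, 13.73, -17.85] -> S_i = -6.25*(-1.30)^i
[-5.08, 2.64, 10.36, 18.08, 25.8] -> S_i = -5.08 + 7.72*i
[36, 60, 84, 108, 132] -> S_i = 36 + 24*i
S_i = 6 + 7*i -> [6, 13, 20, 27, 34]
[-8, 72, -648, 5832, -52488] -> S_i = -8*-9^i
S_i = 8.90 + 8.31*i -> [8.9, 17.21, 25.52, 33.83, 42.14]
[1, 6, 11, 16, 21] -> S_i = 1 + 5*i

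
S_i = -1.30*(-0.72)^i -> [-1.3, 0.94, -0.67, 0.49, -0.35]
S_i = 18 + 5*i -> [18, 23, 28, 33, 38]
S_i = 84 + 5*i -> [84, 89, 94, 99, 104]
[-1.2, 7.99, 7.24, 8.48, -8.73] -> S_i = Random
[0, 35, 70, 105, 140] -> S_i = 0 + 35*i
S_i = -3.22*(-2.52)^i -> [-3.22, 8.11, -20.45, 51.53, -129.85]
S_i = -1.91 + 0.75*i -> [-1.91, -1.16, -0.41, 0.34, 1.09]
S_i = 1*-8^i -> [1, -8, 64, -512, 4096]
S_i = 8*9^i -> [8, 72, 648, 5832, 52488]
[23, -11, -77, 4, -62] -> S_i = Random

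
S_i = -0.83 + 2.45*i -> [-0.83, 1.62, 4.07, 6.52, 8.97]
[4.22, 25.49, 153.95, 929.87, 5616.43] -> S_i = 4.22*6.04^i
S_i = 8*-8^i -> [8, -64, 512, -4096, 32768]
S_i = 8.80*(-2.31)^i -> [8.8, -20.33, 46.96, -108.47, 250.57]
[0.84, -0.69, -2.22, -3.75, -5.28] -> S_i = 0.84 + -1.53*i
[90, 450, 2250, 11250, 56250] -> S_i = 90*5^i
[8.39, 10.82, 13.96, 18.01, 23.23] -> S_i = 8.39*1.29^i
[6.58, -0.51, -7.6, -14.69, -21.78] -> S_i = 6.58 + -7.09*i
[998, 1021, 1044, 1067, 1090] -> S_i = 998 + 23*i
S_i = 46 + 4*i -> [46, 50, 54, 58, 62]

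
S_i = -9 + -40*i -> [-9, -49, -89, -129, -169]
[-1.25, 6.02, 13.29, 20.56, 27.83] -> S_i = -1.25 + 7.27*i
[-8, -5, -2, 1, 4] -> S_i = -8 + 3*i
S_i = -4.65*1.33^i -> [-4.65, -6.18, -8.23, -10.94, -14.55]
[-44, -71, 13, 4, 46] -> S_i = Random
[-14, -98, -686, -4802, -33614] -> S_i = -14*7^i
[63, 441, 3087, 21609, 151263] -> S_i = 63*7^i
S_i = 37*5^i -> [37, 185, 925, 4625, 23125]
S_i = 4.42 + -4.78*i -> [4.42, -0.36, -5.14, -9.92, -14.7]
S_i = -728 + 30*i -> [-728, -698, -668, -638, -608]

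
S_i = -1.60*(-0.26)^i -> [-1.6, 0.42, -0.11, 0.03, -0.01]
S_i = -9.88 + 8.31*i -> [-9.88, -1.57, 6.74, 15.05, 23.36]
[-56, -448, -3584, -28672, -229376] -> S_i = -56*8^i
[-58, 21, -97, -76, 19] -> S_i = Random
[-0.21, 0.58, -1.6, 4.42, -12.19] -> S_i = -0.21*(-2.76)^i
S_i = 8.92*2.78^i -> [8.92, 24.8, 68.94, 191.65, 532.78]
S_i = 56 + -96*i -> [56, -40, -136, -232, -328]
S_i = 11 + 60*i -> [11, 71, 131, 191, 251]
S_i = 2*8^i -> [2, 16, 128, 1024, 8192]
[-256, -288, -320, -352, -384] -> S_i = -256 + -32*i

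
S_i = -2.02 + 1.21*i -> [-2.02, -0.81, 0.4, 1.61, 2.82]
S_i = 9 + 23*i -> [9, 32, 55, 78, 101]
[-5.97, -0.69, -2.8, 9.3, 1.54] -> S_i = Random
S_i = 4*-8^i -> [4, -32, 256, -2048, 16384]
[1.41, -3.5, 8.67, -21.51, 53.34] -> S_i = 1.41*(-2.48)^i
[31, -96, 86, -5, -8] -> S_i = Random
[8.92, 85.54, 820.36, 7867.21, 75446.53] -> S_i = 8.92*9.59^i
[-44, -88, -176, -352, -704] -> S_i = -44*2^i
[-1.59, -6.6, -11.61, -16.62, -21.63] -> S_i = -1.59 + -5.01*i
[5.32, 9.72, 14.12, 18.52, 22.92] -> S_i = 5.32 + 4.40*i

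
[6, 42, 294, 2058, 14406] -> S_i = 6*7^i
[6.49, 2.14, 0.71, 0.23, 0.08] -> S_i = 6.49*0.33^i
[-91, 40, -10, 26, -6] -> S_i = Random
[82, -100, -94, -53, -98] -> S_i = Random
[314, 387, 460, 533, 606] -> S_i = 314 + 73*i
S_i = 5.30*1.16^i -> [5.3, 6.15, 7.13, 8.27, 9.6]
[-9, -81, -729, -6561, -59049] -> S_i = -9*9^i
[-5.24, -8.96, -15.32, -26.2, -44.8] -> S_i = -5.24*1.71^i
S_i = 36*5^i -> [36, 180, 900, 4500, 22500]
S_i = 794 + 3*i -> [794, 797, 800, 803, 806]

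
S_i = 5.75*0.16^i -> [5.75, 0.92, 0.15, 0.02, 0.0]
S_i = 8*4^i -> [8, 32, 128, 512, 2048]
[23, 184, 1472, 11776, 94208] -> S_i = 23*8^i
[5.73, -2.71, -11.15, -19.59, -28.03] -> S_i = 5.73 + -8.44*i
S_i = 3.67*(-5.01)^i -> [3.67, -18.39, 92.12, -461.51, 2312.16]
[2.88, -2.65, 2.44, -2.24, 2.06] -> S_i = 2.88*(-0.92)^i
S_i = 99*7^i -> [99, 693, 4851, 33957, 237699]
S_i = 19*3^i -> [19, 57, 171, 513, 1539]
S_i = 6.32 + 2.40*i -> [6.32, 8.72, 11.12, 13.52, 15.92]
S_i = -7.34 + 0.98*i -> [-7.34, -6.36, -5.38, -4.4, -3.42]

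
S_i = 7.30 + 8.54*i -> [7.3, 15.84, 24.38, 32.92, 41.46]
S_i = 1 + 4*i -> [1, 5, 9, 13, 17]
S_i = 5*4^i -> [5, 20, 80, 320, 1280]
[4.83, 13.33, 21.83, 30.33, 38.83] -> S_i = 4.83 + 8.50*i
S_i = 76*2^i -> [76, 152, 304, 608, 1216]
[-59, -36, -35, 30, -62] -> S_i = Random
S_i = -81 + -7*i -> [-81, -88, -95, -102, -109]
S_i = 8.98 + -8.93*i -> [8.98, 0.05, -8.88, -17.81, -26.74]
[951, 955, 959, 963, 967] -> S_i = 951 + 4*i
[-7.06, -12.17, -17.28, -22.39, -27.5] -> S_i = -7.06 + -5.11*i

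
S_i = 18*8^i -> [18, 144, 1152, 9216, 73728]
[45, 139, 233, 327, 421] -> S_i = 45 + 94*i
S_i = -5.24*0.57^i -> [-5.24, -2.99, -1.7, -0.97, -0.55]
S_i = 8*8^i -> [8, 64, 512, 4096, 32768]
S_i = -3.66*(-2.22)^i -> [-3.66, 8.13, -18.04, 40.04, -88.9]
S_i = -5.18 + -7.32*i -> [-5.18, -12.5, -19.82, -27.14, -34.46]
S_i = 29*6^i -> [29, 174, 1044, 6264, 37584]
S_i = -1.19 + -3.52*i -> [-1.19, -4.71, -8.23, -11.75, -15.27]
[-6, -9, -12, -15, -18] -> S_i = -6 + -3*i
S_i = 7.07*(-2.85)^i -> [7.07, -20.15, 57.43, -163.66, 466.44]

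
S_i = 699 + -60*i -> [699, 639, 579, 519, 459]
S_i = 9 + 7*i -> [9, 16, 23, 30, 37]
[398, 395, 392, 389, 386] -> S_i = 398 + -3*i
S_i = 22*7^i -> [22, 154, 1078, 7546, 52822]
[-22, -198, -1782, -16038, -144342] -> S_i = -22*9^i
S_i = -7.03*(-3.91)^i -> [-7.03, 27.49, -107.48, 420.23, -1643.09]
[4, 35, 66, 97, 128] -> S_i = 4 + 31*i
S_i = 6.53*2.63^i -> [6.53, 17.17, 45.17, 118.79, 312.42]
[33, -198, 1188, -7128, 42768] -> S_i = 33*-6^i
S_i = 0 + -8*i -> [0, -8, -16, -24, -32]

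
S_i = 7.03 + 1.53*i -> [7.03, 8.56, 10.09, 11.62, 13.15]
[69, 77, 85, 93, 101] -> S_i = 69 + 8*i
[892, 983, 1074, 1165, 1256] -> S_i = 892 + 91*i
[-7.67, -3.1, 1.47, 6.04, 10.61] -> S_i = -7.67 + 4.57*i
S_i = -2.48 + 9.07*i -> [-2.48, 6.59, 15.66, 24.73, 33.8]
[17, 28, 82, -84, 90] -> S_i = Random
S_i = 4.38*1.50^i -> [4.38, 6.57, 9.86, 14.78, 22.17]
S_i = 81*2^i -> [81, 162, 324, 648, 1296]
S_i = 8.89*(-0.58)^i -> [8.89, -5.16, 2.99, -1.73, 1.01]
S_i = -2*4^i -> [-2, -8, -32, -128, -512]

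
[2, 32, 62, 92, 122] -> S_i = 2 + 30*i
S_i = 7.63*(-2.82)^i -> [7.63, -21.52, 60.68, -171.11, 482.53]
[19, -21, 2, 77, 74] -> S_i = Random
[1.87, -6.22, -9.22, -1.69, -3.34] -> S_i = Random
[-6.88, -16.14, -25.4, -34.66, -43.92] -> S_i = -6.88 + -9.26*i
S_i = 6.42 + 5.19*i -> [6.42, 11.61, 16.8, 21.99, 27.18]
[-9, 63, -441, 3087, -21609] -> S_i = -9*-7^i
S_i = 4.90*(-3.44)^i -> [4.9, -16.86, 57.98, -199.47, 686.17]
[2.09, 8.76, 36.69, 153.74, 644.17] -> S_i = 2.09*4.19^i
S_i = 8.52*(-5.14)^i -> [8.52, -43.79, 225.09, -1156.99, 5946.92]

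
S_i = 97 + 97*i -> [97, 194, 291, 388, 485]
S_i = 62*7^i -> [62, 434, 3038, 21266, 148862]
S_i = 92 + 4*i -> [92, 96, 100, 104, 108]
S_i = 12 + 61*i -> [12, 73, 134, 195, 256]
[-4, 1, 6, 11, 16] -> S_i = -4 + 5*i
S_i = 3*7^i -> [3, 21, 147, 1029, 7203]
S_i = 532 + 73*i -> [532, 605, 678, 751, 824]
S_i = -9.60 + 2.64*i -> [-9.6, -6.96, -4.32, -1.68, 0.96]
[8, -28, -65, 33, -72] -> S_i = Random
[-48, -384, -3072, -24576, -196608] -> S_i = -48*8^i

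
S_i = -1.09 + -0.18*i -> [-1.09, -1.27, -1.45, -1.63, -1.81]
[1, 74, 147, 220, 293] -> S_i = 1 + 73*i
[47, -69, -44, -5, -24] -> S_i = Random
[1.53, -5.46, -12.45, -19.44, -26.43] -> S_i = 1.53 + -6.99*i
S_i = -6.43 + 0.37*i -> [-6.43, -6.06, -5.69, -5.32, -4.95]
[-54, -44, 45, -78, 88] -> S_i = Random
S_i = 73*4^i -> [73, 292, 1168, 4672, 18688]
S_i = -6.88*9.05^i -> [-6.88, -62.26, -563.49, -5099.58, -46151.17]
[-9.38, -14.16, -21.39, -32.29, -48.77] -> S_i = -9.38*1.51^i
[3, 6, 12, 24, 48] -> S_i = 3*2^i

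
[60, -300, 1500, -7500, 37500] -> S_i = 60*-5^i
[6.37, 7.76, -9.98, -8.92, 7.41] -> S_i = Random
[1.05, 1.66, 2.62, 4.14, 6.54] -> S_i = 1.05*1.58^i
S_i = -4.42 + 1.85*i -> [-4.42, -2.57, -0.72, 1.13, 2.98]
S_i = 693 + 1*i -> [693, 694, 695, 696, 697]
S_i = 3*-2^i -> [3, -6, 12, -24, 48]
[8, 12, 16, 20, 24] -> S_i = 8 + 4*i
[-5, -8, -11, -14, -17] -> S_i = -5 + -3*i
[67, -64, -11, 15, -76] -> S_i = Random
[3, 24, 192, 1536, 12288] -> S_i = 3*8^i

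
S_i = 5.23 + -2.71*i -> [5.23, 2.52, -0.19, -2.9, -5.61]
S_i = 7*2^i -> [7, 14, 28, 56, 112]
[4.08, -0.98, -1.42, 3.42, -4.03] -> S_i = Random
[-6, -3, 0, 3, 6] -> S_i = -6 + 3*i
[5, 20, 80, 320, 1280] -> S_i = 5*4^i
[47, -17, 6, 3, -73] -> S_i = Random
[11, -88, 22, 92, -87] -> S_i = Random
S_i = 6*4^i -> [6, 24, 96, 384, 1536]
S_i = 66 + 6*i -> [66, 72, 78, 84, 90]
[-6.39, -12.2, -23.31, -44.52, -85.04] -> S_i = -6.39*1.91^i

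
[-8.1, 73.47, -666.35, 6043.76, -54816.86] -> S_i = -8.10*(-9.07)^i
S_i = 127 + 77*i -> [127, 204, 281, 358, 435]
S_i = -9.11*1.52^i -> [-9.11, -13.85, -21.05, -31.99, -48.63]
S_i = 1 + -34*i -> [1, -33, -67, -101, -135]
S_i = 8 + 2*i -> [8, 10, 12, 14, 16]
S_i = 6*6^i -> [6, 36, 216, 1296, 7776]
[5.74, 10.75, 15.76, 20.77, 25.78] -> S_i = 5.74 + 5.01*i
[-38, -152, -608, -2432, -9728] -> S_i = -38*4^i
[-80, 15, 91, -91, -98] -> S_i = Random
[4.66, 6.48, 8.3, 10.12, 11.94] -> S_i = 4.66 + 1.82*i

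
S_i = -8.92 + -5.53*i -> [-8.92, -14.45, -19.98, -25.51, -31.04]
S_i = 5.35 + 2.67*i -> [5.35, 8.02, 10.69, 13.36, 16.03]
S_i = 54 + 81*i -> [54, 135, 216, 297, 378]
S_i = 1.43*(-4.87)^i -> [1.43, -6.96, 33.92, -165.17, 804.36]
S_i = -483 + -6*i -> [-483, -489, -495, -501, -507]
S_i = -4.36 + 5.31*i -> [-4.36, 0.95, 6.26, 11.57, 16.88]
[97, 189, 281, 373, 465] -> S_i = 97 + 92*i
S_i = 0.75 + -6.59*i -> [0.75, -5.84, -12.43, -19.02, -25.61]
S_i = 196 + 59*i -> [196, 255, 314, 373, 432]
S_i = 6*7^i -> [6, 42, 294, 2058, 14406]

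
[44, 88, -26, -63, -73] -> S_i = Random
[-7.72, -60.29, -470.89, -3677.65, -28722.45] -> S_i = -7.72*7.81^i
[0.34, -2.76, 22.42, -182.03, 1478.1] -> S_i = 0.34*(-8.12)^i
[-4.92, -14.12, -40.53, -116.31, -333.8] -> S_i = -4.92*2.87^i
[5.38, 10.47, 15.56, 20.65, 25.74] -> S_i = 5.38 + 5.09*i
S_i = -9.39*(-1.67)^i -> [-9.39, 15.68, -26.19, 43.73, -73.04]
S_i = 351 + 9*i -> [351, 360, 369, 378, 387]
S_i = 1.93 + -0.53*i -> [1.93, 1.4, 0.87, 0.34, -0.19]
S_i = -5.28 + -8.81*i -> [-5.28, -14.09, -22.9, -31.71, -40.52]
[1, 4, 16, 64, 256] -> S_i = 1*4^i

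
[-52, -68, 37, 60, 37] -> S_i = Random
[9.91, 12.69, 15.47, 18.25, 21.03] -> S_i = 9.91 + 2.78*i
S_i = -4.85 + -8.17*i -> [-4.85, -13.02, -21.19, -29.36, -37.53]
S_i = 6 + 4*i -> [6, 10, 14, 18, 22]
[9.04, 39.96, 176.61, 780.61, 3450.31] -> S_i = 9.04*4.42^i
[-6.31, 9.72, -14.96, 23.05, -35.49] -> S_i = -6.31*(-1.54)^i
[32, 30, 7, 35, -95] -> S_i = Random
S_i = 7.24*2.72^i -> [7.24, 19.69, 53.56, 145.7, 396.29]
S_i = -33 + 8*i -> [-33, -25, -17, -9, -1]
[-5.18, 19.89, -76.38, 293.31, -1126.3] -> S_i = -5.18*(-3.84)^i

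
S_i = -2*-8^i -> [-2, 16, -128, 1024, -8192]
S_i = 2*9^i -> [2, 18, 162, 1458, 13122]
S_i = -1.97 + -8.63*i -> [-1.97, -10.6, -19.23, -27.86, -36.49]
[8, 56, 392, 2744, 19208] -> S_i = 8*7^i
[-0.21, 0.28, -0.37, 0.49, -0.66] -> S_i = -0.21*(-1.33)^i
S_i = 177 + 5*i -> [177, 182, 187, 192, 197]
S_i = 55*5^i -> [55, 275, 1375, 6875, 34375]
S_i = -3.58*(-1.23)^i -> [-3.58, 4.4, -5.42, 6.66, -8.19]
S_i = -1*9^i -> [-1, -9, -81, -729, -6561]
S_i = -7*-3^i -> [-7, 21, -63, 189, -567]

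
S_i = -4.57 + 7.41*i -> [-4.57, 2.84, 10.25, 17.66, 25.07]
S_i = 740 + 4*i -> [740, 744, 748, 752, 756]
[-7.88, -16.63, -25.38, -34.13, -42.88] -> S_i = -7.88 + -8.75*i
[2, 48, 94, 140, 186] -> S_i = 2 + 46*i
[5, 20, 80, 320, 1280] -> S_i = 5*4^i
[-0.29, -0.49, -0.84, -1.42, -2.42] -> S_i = -0.29*1.70^i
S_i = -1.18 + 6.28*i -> [-1.18, 5.1, 11.38, 17.66, 23.94]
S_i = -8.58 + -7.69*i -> [-8.58, -16.27, -23.96, -31.65, -39.34]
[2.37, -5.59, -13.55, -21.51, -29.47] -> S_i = 2.37 + -7.96*i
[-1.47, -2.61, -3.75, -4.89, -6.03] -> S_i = -1.47 + -1.14*i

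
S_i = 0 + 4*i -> [0, 4, 8, 12, 16]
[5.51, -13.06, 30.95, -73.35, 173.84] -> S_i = 5.51*(-2.37)^i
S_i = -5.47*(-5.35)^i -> [-5.47, 29.26, -156.57, 837.62, -4481.28]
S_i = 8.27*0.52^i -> [8.27, 4.3, 2.24, 1.16, 0.6]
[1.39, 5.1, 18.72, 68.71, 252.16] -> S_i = 1.39*3.67^i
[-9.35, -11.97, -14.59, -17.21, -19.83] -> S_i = -9.35 + -2.62*i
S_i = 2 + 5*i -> [2, 7, 12, 17, 22]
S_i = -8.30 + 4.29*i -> [-8.3, -4.01, 0.28, 4.57, 8.86]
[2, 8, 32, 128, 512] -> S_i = 2*4^i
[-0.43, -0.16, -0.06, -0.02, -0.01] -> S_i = -0.43*0.37^i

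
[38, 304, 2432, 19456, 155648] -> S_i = 38*8^i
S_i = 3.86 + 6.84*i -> [3.86, 10.7, 17.54, 24.38, 31.22]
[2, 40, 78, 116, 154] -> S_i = 2 + 38*i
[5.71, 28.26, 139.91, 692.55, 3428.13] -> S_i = 5.71*4.95^i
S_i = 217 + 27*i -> [217, 244, 271, 298, 325]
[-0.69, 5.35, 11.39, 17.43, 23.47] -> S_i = -0.69 + 6.04*i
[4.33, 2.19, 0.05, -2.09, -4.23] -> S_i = 4.33 + -2.14*i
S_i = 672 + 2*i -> [672, 674, 676, 678, 680]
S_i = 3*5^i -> [3, 15, 75, 375, 1875]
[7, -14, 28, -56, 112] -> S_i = 7*-2^i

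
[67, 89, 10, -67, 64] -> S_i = Random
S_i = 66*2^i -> [66, 132, 264, 528, 1056]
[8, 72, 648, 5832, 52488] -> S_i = 8*9^i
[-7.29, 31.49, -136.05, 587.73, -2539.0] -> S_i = -7.29*(-4.32)^i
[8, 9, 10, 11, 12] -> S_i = 8 + 1*i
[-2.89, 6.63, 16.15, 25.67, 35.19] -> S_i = -2.89 + 9.52*i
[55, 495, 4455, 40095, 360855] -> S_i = 55*9^i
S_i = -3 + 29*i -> [-3, 26, 55, 84, 113]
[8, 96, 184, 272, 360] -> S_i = 8 + 88*i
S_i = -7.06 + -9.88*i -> [-7.06, -16.94, -26.82, -36.7, -46.58]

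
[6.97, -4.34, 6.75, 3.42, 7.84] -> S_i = Random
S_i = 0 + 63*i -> [0, 63, 126, 189, 252]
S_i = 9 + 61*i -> [9, 70, 131, 192, 253]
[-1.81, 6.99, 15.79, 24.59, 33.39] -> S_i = -1.81 + 8.80*i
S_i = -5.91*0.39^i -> [-5.91, -2.3, -0.9, -0.35, -0.14]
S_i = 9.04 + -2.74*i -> [9.04, 6.3, 3.56, 0.82, -1.92]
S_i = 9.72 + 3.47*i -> [9.72, 13.19, 16.66, 20.13, 23.6]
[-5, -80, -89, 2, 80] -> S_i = Random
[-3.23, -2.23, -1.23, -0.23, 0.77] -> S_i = -3.23 + 1.00*i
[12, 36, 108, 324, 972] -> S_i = 12*3^i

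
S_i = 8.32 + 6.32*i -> [8.32, 14.64, 20.96, 27.28, 33.6]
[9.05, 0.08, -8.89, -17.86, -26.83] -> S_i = 9.05 + -8.97*i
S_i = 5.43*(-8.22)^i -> [5.43, -44.63, 366.9, -3015.89, 24790.6]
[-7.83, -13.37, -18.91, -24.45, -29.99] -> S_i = -7.83 + -5.54*i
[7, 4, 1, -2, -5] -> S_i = 7 + -3*i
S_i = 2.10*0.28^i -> [2.1, 0.59, 0.16, 0.05, 0.01]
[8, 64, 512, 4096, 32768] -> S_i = 8*8^i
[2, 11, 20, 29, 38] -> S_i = 2 + 9*i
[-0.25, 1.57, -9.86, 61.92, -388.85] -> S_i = -0.25*(-6.28)^i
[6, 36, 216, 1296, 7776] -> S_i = 6*6^i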